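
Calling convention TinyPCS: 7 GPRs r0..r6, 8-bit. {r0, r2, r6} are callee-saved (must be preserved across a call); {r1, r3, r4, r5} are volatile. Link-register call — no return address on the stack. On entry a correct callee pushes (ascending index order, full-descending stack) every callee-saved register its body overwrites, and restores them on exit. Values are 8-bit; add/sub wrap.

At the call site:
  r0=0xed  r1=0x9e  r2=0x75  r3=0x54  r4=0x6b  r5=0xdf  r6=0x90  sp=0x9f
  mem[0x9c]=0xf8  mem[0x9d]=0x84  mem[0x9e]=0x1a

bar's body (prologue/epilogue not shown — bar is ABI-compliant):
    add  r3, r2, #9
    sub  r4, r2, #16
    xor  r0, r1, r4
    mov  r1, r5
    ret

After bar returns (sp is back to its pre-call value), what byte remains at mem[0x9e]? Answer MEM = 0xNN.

MEM = 0xed

prologue: push r0 -> mem[0x9e]=0xed, sp=0x9e
body[0] add  r3, r2, #9 -> r3=0x7e
body[1] sub  r4, r2, #16 -> r4=0x65
body[2] xor  r0, r1, r4 -> r0=0xfb
body[3] mov  r1, r5 -> r1=0xdf
epilogue: pop r0=0xed, sp=0x9f
prologue pushed ['r0'] at ['0x9e']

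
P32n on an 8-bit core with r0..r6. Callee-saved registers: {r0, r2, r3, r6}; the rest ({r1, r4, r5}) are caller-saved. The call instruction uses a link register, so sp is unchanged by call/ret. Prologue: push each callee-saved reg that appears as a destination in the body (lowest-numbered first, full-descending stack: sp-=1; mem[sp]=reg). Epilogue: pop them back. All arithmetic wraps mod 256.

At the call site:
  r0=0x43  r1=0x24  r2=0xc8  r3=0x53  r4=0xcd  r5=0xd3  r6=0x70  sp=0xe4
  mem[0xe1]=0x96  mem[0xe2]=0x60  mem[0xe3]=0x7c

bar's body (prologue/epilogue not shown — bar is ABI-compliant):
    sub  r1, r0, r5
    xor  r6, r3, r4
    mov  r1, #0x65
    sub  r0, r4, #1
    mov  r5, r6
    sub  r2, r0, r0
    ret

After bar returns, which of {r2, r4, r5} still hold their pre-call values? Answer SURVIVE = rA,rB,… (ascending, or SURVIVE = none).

SURVIVE = r2,r4

prologue: push r0 → mem[0xe3]=0x43, sp=0xe3
prologue: push r2 → mem[0xe2]=0xc8, sp=0xe2
prologue: push r6 → mem[0xe1]=0x70, sp=0xe1
body[0] sub  r1, r0, r5 → r1=0x70
body[1] xor  r6, r3, r4 → r6=0x9e
body[2] mov  r1, #0x65 → r1=0x65
body[3] sub  r0, r4, #1 → r0=0xcc
body[4] mov  r5, r6 → r5=0x9e
body[5] sub  r2, r0, r0 → r2=0x00
epilogue: pop r6=0x70, sp=0xe2
epilogue: pop r2=0xc8, sp=0xe3
epilogue: pop r0=0x43, sp=0xe4
r2: callee-saved, written=True
r4: caller-saved, written=False
r5: caller-saved, written=True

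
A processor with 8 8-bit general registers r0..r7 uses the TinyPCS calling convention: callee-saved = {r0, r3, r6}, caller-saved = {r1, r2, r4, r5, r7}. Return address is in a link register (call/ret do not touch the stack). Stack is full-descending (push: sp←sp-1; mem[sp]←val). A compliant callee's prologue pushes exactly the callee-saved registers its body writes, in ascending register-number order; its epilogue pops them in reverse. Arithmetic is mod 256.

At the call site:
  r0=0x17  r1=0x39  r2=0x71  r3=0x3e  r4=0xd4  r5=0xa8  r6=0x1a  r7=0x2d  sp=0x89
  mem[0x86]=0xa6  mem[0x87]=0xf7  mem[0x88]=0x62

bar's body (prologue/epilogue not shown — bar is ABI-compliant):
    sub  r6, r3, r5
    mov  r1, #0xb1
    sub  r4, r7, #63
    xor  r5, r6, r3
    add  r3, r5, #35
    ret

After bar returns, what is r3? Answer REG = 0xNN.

prologue: push r3 -> mem[0x88]=0x3e, sp=0x88
prologue: push r6 -> mem[0x87]=0x1a, sp=0x87
body[0] sub  r6, r3, r5 -> r6=0x96
body[1] mov  r1, #0xb1 -> r1=0xb1
body[2] sub  r4, r7, #63 -> r4=0xee
body[3] xor  r5, r6, r3 -> r5=0xa8
body[4] add  r3, r5, #35 -> r3=0xcb
epilogue: pop r6=0x1a, sp=0x88
epilogue: pop r3=0x3e, sp=0x89
r3 is callee-saved -> restored

REG = 0x3e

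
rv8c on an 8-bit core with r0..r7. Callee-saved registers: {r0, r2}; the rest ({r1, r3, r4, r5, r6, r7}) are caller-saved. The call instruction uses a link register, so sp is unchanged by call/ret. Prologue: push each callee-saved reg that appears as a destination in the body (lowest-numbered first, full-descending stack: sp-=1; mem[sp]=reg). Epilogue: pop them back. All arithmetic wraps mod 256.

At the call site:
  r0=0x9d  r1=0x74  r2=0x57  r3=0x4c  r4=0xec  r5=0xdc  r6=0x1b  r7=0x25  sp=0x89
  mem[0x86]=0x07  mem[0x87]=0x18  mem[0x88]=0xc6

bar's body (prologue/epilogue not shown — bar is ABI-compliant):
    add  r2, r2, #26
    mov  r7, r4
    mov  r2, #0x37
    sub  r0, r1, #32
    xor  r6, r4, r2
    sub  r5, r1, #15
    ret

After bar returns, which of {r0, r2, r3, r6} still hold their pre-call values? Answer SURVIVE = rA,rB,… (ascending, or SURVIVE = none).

prologue: push r0 -> mem[0x88]=0x9d, sp=0x88
prologue: push r2 -> mem[0x87]=0x57, sp=0x87
body[0] add  r2, r2, #26 -> r2=0x71
body[1] mov  r7, r4 -> r7=0xec
body[2] mov  r2, #0x37 -> r2=0x37
body[3] sub  r0, r1, #32 -> r0=0x54
body[4] xor  r6, r4, r2 -> r6=0xdb
body[5] sub  r5, r1, #15 -> r5=0x65
epilogue: pop r2=0x57, sp=0x88
epilogue: pop r0=0x9d, sp=0x89
r0: callee-saved, written=True
r2: callee-saved, written=True
r3: caller-saved, written=False
r6: caller-saved, written=True

SURVIVE = r0,r2,r3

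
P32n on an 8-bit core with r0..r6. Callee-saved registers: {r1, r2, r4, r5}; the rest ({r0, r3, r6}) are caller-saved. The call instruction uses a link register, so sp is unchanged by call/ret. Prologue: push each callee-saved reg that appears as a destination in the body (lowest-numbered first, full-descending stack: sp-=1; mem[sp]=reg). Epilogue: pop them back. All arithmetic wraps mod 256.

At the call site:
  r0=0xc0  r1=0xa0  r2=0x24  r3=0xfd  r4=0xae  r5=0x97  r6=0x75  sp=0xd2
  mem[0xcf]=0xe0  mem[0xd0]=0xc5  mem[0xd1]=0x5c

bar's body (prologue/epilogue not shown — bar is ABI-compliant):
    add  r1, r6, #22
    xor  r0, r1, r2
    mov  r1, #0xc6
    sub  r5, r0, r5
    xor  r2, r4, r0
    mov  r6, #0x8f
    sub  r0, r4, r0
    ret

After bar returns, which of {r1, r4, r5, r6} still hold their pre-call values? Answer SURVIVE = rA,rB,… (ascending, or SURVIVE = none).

SURVIVE = r1,r4,r5

prologue: push r1 → mem[0xd1]=0xa0, sp=0xd1
prologue: push r2 → mem[0xd0]=0x24, sp=0xd0
prologue: push r5 → mem[0xcf]=0x97, sp=0xcf
body[0] add  r1, r6, #22 → r1=0x8b
body[1] xor  r0, r1, r2 → r0=0xaf
body[2] mov  r1, #0xc6 → r1=0xc6
body[3] sub  r5, r0, r5 → r5=0x18
body[4] xor  r2, r4, r0 → r2=0x01
body[5] mov  r6, #0x8f → r6=0x8f
body[6] sub  r0, r4, r0 → r0=0xff
epilogue: pop r5=0x97, sp=0xd0
epilogue: pop r2=0x24, sp=0xd1
epilogue: pop r1=0xa0, sp=0xd2
r1: callee-saved, written=True
r4: callee-saved, written=False
r5: callee-saved, written=True
r6: caller-saved, written=True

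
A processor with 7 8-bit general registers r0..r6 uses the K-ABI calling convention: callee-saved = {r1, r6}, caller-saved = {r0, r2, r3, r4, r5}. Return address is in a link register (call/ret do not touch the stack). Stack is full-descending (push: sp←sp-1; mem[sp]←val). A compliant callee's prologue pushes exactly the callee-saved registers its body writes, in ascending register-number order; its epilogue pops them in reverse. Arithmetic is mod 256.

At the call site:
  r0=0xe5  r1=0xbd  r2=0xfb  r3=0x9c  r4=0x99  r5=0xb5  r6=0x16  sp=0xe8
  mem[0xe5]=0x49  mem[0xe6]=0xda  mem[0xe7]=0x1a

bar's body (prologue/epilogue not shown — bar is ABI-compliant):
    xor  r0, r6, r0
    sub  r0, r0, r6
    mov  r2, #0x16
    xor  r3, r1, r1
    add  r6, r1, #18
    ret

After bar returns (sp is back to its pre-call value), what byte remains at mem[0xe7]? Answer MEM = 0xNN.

prologue: push r6 → mem[0xe7]=0x16, sp=0xe7
body[0] xor  r0, r6, r0 → r0=0xf3
body[1] sub  r0, r0, r6 → r0=0xdd
body[2] mov  r2, #0x16 → r2=0x16
body[3] xor  r3, r1, r1 → r3=0x00
body[4] add  r6, r1, #18 → r6=0xcf
epilogue: pop r6=0x16, sp=0xe8
prologue pushed ['r6'] at ['0xe7']

MEM = 0x16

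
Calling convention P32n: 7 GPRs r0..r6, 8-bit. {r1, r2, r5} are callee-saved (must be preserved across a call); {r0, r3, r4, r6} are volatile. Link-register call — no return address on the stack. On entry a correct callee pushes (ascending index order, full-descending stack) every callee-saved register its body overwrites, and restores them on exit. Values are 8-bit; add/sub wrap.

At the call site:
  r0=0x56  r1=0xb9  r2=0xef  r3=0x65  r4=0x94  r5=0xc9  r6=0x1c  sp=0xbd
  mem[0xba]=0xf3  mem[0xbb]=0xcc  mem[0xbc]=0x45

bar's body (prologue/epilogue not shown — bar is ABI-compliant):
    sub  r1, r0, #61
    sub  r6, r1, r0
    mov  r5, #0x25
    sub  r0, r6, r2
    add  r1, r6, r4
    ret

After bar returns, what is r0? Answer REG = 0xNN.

prologue: push r1 -> mem[0xbc]=0xb9, sp=0xbc
prologue: push r5 -> mem[0xbb]=0xc9, sp=0xbb
body[0] sub  r1, r0, #61 -> r1=0x19
body[1] sub  r6, r1, r0 -> r6=0xc3
body[2] mov  r5, #0x25 -> r5=0x25
body[3] sub  r0, r6, r2 -> r0=0xd4
body[4] add  r1, r6, r4 -> r1=0x57
epilogue: pop r5=0xc9, sp=0xbc
epilogue: pop r1=0xb9, sp=0xbd
r0 is caller-saved -> body value

REG = 0xd4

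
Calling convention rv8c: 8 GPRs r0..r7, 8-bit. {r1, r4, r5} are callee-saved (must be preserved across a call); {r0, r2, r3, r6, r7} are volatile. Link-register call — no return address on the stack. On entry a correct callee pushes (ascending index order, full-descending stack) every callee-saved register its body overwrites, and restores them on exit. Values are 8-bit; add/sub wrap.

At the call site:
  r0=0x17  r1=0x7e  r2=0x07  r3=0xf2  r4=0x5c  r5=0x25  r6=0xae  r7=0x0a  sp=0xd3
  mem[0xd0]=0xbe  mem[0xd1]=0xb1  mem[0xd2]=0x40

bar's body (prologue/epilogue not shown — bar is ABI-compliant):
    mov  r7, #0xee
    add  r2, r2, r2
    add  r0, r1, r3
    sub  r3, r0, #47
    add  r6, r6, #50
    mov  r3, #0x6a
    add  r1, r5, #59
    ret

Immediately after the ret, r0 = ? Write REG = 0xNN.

prologue: push r1 -> mem[0xd2]=0x7e, sp=0xd2
body[0] mov  r7, #0xee -> r7=0xee
body[1] add  r2, r2, r2 -> r2=0x0e
body[2] add  r0, r1, r3 -> r0=0x70
body[3] sub  r3, r0, #47 -> r3=0x41
body[4] add  r6, r6, #50 -> r6=0xe0
body[5] mov  r3, #0x6a -> r3=0x6a
body[6] add  r1, r5, #59 -> r1=0x60
epilogue: pop r1=0x7e, sp=0xd3
r0 is caller-saved -> body value

REG = 0x70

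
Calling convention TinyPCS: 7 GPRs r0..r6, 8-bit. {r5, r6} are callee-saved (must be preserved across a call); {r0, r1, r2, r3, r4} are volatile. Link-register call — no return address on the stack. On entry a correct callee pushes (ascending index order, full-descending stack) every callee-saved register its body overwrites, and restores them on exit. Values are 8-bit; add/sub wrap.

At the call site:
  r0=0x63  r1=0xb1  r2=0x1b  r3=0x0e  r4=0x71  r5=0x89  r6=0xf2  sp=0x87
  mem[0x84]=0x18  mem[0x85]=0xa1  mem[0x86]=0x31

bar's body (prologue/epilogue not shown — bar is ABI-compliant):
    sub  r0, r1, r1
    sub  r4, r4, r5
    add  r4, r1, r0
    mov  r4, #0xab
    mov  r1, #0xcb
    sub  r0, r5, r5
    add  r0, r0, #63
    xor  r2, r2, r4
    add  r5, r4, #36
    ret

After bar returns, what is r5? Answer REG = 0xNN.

REG = 0x89

prologue: push r5 → mem[0x86]=0x89, sp=0x86
body[0] sub  r0, r1, r1 → r0=0x00
body[1] sub  r4, r4, r5 → r4=0xe8
body[2] add  r4, r1, r0 → r4=0xb1
body[3] mov  r4, #0xab → r4=0xab
body[4] mov  r1, #0xcb → r1=0xcb
body[5] sub  r0, r5, r5 → r0=0x00
body[6] add  r0, r0, #63 → r0=0x3f
body[7] xor  r2, r2, r4 → r2=0xb0
body[8] add  r5, r4, #36 → r5=0xcf
epilogue: pop r5=0x89, sp=0x87
r5 is callee-saved → restored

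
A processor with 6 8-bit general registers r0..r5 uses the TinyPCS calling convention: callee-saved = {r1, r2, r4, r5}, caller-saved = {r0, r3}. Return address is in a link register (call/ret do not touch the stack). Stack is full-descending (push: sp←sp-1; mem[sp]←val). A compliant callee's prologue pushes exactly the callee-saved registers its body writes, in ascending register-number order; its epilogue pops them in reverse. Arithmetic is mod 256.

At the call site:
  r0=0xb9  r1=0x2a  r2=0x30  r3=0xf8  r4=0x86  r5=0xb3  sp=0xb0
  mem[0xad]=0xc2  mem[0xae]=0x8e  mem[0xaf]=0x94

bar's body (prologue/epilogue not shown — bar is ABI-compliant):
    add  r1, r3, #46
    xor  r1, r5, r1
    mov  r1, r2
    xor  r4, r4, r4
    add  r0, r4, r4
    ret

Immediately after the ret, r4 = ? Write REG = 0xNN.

REG = 0x86

prologue: push r1 → mem[0xaf]=0x2a, sp=0xaf
prologue: push r4 → mem[0xae]=0x86, sp=0xae
body[0] add  r1, r3, #46 → r1=0x26
body[1] xor  r1, r5, r1 → r1=0x95
body[2] mov  r1, r2 → r1=0x30
body[3] xor  r4, r4, r4 → r4=0x00
body[4] add  r0, r4, r4 → r0=0x00
epilogue: pop r4=0x86, sp=0xaf
epilogue: pop r1=0x2a, sp=0xb0
r4 is callee-saved → restored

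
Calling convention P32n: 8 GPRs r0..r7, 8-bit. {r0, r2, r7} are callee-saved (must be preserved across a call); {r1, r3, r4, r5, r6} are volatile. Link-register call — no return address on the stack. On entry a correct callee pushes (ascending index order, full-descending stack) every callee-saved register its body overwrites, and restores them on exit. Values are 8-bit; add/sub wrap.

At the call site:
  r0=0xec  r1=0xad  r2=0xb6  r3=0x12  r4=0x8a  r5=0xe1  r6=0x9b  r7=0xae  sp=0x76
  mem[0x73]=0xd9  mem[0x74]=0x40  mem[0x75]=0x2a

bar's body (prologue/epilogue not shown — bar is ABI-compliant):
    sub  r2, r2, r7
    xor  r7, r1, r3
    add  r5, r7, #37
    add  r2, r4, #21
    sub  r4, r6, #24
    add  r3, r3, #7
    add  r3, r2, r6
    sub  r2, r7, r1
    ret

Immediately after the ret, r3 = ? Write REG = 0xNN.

REG = 0x3a

prologue: push r2 -> mem[0x75]=0xb6, sp=0x75
prologue: push r7 -> mem[0x74]=0xae, sp=0x74
body[0] sub  r2, r2, r7 -> r2=0x08
body[1] xor  r7, r1, r3 -> r7=0xbf
body[2] add  r5, r7, #37 -> r5=0xe4
body[3] add  r2, r4, #21 -> r2=0x9f
body[4] sub  r4, r6, #24 -> r4=0x83
body[5] add  r3, r3, #7 -> r3=0x19
body[6] add  r3, r2, r6 -> r3=0x3a
body[7] sub  r2, r7, r1 -> r2=0x12
epilogue: pop r7=0xae, sp=0x75
epilogue: pop r2=0xb6, sp=0x76
r3 is caller-saved -> body value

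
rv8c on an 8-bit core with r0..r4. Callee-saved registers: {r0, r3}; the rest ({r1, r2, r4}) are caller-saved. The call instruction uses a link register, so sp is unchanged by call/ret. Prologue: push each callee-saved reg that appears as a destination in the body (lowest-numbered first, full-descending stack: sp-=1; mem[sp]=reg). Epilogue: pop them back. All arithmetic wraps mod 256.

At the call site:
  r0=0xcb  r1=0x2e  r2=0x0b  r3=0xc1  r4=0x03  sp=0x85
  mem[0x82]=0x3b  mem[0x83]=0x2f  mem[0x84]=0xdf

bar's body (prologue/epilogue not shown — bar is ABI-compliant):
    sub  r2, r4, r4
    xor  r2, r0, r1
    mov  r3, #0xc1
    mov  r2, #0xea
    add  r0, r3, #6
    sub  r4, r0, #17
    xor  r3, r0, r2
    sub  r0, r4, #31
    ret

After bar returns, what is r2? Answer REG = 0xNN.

REG = 0xea

prologue: push r0 -> mem[0x84]=0xcb, sp=0x84
prologue: push r3 -> mem[0x83]=0xc1, sp=0x83
body[0] sub  r2, r4, r4 -> r2=0x00
body[1] xor  r2, r0, r1 -> r2=0xe5
body[2] mov  r3, #0xc1 -> r3=0xc1
body[3] mov  r2, #0xea -> r2=0xea
body[4] add  r0, r3, #6 -> r0=0xc7
body[5] sub  r4, r0, #17 -> r4=0xb6
body[6] xor  r3, r0, r2 -> r3=0x2d
body[7] sub  r0, r4, #31 -> r0=0x97
epilogue: pop r3=0xc1, sp=0x84
epilogue: pop r0=0xcb, sp=0x85
r2 is caller-saved -> body value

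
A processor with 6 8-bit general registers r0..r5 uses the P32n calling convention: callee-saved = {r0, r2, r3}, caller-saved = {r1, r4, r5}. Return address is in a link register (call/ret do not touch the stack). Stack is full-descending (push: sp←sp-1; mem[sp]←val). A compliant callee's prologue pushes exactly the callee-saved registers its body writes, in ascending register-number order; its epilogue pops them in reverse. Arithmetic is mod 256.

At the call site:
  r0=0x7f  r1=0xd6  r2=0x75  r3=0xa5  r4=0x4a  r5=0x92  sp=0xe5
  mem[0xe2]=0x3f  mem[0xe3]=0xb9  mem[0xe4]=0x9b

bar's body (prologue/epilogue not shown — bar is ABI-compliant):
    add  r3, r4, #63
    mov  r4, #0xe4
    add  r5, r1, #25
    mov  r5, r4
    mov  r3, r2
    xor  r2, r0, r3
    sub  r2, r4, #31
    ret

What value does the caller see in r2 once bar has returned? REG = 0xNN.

REG = 0x75

prologue: push r2 -> mem[0xe4]=0x75, sp=0xe4
prologue: push r3 -> mem[0xe3]=0xa5, sp=0xe3
body[0] add  r3, r4, #63 -> r3=0x89
body[1] mov  r4, #0xe4 -> r4=0xe4
body[2] add  r5, r1, #25 -> r5=0xef
body[3] mov  r5, r4 -> r5=0xe4
body[4] mov  r3, r2 -> r3=0x75
body[5] xor  r2, r0, r3 -> r2=0x0a
body[6] sub  r2, r4, #31 -> r2=0xc5
epilogue: pop r3=0xa5, sp=0xe4
epilogue: pop r2=0x75, sp=0xe5
r2 is callee-saved -> restored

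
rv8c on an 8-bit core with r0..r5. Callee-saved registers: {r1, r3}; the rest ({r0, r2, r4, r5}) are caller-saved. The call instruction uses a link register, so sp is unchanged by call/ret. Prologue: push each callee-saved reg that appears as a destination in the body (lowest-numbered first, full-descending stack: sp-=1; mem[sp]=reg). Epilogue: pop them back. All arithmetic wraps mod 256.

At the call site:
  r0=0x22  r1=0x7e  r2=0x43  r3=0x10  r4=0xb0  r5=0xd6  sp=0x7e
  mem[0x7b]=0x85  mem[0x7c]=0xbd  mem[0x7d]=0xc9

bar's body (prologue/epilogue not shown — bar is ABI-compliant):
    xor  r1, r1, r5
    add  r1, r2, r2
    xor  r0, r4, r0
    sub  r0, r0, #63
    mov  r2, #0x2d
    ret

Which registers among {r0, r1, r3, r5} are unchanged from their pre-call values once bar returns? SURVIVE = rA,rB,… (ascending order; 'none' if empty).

SURVIVE = r1,r3,r5

prologue: push r1 -> mem[0x7d]=0x7e, sp=0x7d
body[0] xor  r1, r1, r5 -> r1=0xa8
body[1] add  r1, r2, r2 -> r1=0x86
body[2] xor  r0, r4, r0 -> r0=0x92
body[3] sub  r0, r0, #63 -> r0=0x53
body[4] mov  r2, #0x2d -> r2=0x2d
epilogue: pop r1=0x7e, sp=0x7e
r0: caller-saved, written=True
r1: callee-saved, written=True
r3: callee-saved, written=False
r5: caller-saved, written=False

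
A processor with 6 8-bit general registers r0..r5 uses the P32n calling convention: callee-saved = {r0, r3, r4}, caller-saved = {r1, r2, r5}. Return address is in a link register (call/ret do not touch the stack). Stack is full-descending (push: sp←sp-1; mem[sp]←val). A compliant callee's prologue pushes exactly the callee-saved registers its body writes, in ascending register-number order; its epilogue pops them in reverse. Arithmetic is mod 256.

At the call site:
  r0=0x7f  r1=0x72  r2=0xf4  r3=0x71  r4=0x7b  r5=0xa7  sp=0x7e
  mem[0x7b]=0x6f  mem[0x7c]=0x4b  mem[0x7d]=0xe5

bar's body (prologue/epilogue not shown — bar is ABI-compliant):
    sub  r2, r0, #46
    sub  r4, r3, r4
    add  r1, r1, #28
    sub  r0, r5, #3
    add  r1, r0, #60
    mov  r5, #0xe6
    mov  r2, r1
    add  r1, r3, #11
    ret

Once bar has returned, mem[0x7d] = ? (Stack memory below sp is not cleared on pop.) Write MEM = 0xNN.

MEM = 0x7f

prologue: push r0 -> mem[0x7d]=0x7f, sp=0x7d
prologue: push r4 -> mem[0x7c]=0x7b, sp=0x7c
body[0] sub  r2, r0, #46 -> r2=0x51
body[1] sub  r4, r3, r4 -> r4=0xf6
body[2] add  r1, r1, #28 -> r1=0x8e
body[3] sub  r0, r5, #3 -> r0=0xa4
body[4] add  r1, r0, #60 -> r1=0xe0
body[5] mov  r5, #0xe6 -> r5=0xe6
body[6] mov  r2, r1 -> r2=0xe0
body[7] add  r1, r3, #11 -> r1=0x7c
epilogue: pop r4=0x7b, sp=0x7d
epilogue: pop r0=0x7f, sp=0x7e
prologue pushed ['r0', 'r4'] at ['0x7d', '0x7c']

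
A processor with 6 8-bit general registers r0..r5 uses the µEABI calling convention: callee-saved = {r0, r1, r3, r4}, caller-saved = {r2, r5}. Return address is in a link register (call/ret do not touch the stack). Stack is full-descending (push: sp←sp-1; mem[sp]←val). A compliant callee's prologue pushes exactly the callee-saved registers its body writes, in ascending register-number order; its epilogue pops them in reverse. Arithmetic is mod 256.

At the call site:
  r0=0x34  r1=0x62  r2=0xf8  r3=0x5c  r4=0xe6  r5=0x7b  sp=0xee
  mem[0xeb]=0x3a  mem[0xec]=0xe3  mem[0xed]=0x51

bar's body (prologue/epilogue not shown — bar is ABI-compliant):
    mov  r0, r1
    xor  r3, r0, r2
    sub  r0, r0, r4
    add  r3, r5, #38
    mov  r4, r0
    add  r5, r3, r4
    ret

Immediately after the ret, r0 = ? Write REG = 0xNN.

REG = 0x34

prologue: push r0 -> mem[0xed]=0x34, sp=0xed
prologue: push r3 -> mem[0xec]=0x5c, sp=0xec
prologue: push r4 -> mem[0xeb]=0xe6, sp=0xeb
body[0] mov  r0, r1 -> r0=0x62
body[1] xor  r3, r0, r2 -> r3=0x9a
body[2] sub  r0, r0, r4 -> r0=0x7c
body[3] add  r3, r5, #38 -> r3=0xa1
body[4] mov  r4, r0 -> r4=0x7c
body[5] add  r5, r3, r4 -> r5=0x1d
epilogue: pop r4=0xe6, sp=0xec
epilogue: pop r3=0x5c, sp=0xed
epilogue: pop r0=0x34, sp=0xee
r0 is callee-saved -> restored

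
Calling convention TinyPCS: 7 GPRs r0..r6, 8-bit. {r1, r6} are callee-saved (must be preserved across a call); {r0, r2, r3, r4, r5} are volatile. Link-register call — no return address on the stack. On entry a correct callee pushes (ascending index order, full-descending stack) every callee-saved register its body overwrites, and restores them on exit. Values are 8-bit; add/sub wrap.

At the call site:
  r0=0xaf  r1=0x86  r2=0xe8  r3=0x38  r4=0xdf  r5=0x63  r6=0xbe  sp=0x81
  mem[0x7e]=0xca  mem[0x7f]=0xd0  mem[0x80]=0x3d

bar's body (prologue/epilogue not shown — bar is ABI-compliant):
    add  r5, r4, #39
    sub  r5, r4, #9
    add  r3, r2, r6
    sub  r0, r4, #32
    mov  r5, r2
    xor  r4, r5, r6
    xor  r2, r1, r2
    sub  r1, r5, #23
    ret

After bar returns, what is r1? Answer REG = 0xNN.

REG = 0x86

prologue: push r1 -> mem[0x80]=0x86, sp=0x80
body[0] add  r5, r4, #39 -> r5=0x06
body[1] sub  r5, r4, #9 -> r5=0xd6
body[2] add  r3, r2, r6 -> r3=0xa6
body[3] sub  r0, r4, #32 -> r0=0xbf
body[4] mov  r5, r2 -> r5=0xe8
body[5] xor  r4, r5, r6 -> r4=0x56
body[6] xor  r2, r1, r2 -> r2=0x6e
body[7] sub  r1, r5, #23 -> r1=0xd1
epilogue: pop r1=0x86, sp=0x81
r1 is callee-saved -> restored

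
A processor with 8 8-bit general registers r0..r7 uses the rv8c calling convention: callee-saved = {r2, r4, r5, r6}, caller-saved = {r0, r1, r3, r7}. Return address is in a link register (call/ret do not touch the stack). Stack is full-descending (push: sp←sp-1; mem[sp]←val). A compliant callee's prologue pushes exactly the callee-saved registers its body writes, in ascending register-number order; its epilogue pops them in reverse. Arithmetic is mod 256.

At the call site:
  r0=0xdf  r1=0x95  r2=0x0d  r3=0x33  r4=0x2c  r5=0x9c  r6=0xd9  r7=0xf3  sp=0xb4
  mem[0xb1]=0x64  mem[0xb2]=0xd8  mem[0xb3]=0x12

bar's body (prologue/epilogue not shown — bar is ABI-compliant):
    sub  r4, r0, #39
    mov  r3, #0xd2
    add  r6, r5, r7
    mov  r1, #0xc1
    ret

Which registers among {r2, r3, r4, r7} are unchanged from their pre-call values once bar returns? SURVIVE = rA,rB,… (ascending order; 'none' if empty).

prologue: push r4 -> mem[0xb3]=0x2c, sp=0xb3
prologue: push r6 -> mem[0xb2]=0xd9, sp=0xb2
body[0] sub  r4, r0, #39 -> r4=0xb8
body[1] mov  r3, #0xd2 -> r3=0xd2
body[2] add  r6, r5, r7 -> r6=0x8f
body[3] mov  r1, #0xc1 -> r1=0xc1
epilogue: pop r6=0xd9, sp=0xb3
epilogue: pop r4=0x2c, sp=0xb4
r2: callee-saved, written=False
r3: caller-saved, written=True
r4: callee-saved, written=True
r7: caller-saved, written=False

SURVIVE = r2,r4,r7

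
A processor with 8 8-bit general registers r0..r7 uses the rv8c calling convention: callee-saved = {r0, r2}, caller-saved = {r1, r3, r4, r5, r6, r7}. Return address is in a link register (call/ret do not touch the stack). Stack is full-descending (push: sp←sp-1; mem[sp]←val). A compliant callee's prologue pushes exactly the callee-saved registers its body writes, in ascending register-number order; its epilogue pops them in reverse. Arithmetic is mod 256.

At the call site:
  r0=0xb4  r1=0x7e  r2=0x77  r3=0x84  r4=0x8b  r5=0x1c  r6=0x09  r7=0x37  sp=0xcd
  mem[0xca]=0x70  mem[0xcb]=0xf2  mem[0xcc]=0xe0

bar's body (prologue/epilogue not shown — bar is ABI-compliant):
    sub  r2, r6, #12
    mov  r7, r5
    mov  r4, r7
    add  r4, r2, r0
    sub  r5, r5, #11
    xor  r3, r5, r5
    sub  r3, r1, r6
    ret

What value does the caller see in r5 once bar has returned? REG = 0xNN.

REG = 0x11

prologue: push r2 → mem[0xcc]=0x77, sp=0xcc
body[0] sub  r2, r6, #12 → r2=0xfd
body[1] mov  r7, r5 → r7=0x1c
body[2] mov  r4, r7 → r4=0x1c
body[3] add  r4, r2, r0 → r4=0xb1
body[4] sub  r5, r5, #11 → r5=0x11
body[5] xor  r3, r5, r5 → r3=0x00
body[6] sub  r3, r1, r6 → r3=0x75
epilogue: pop r2=0x77, sp=0xcd
r5 is caller-saved → body value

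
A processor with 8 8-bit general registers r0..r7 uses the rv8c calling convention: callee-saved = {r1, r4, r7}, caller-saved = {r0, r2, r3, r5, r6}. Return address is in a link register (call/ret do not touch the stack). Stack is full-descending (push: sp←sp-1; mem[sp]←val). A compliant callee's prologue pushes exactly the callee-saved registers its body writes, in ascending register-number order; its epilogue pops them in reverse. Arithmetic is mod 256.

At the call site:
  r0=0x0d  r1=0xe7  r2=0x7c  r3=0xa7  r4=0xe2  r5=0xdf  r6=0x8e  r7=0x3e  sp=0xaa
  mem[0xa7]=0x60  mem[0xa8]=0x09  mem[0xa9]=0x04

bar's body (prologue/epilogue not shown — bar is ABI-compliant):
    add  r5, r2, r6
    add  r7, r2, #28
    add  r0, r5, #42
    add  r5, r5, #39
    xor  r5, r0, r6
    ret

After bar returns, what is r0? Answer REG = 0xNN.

prologue: push r7 -> mem[0xa9]=0x3e, sp=0xa9
body[0] add  r5, r2, r6 -> r5=0x0a
body[1] add  r7, r2, #28 -> r7=0x98
body[2] add  r0, r5, #42 -> r0=0x34
body[3] add  r5, r5, #39 -> r5=0x31
body[4] xor  r5, r0, r6 -> r5=0xba
epilogue: pop r7=0x3e, sp=0xaa
r0 is caller-saved -> body value

REG = 0x34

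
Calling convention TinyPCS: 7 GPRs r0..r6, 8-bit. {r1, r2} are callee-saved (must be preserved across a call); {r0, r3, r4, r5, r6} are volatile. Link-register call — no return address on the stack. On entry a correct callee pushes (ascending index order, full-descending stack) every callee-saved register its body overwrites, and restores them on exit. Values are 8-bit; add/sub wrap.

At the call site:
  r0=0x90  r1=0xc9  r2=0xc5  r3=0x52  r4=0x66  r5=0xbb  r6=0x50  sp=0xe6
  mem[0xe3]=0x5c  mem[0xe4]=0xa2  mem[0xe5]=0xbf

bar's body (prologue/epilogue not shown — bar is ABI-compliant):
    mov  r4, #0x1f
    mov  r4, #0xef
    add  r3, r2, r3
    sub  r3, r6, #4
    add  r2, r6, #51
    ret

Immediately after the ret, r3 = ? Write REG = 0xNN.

prologue: push r2 -> mem[0xe5]=0xc5, sp=0xe5
body[0] mov  r4, #0x1f -> r4=0x1f
body[1] mov  r4, #0xef -> r4=0xef
body[2] add  r3, r2, r3 -> r3=0x17
body[3] sub  r3, r6, #4 -> r3=0x4c
body[4] add  r2, r6, #51 -> r2=0x83
epilogue: pop r2=0xc5, sp=0xe6
r3 is caller-saved -> body value

REG = 0x4c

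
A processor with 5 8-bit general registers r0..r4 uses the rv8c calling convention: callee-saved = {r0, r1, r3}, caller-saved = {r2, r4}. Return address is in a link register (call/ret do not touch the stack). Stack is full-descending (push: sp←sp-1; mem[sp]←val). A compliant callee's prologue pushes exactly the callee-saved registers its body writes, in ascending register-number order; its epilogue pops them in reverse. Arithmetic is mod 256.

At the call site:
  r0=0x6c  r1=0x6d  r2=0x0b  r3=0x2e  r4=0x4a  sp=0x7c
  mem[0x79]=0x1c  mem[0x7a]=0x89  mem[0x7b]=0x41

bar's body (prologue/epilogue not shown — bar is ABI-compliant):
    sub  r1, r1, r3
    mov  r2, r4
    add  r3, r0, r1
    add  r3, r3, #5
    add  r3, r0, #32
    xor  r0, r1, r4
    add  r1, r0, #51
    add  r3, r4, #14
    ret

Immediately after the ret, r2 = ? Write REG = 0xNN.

REG = 0x4a

prologue: push r0 -> mem[0x7b]=0x6c, sp=0x7b
prologue: push r1 -> mem[0x7a]=0x6d, sp=0x7a
prologue: push r3 -> mem[0x79]=0x2e, sp=0x79
body[0] sub  r1, r1, r3 -> r1=0x3f
body[1] mov  r2, r4 -> r2=0x4a
body[2] add  r3, r0, r1 -> r3=0xab
body[3] add  r3, r3, #5 -> r3=0xb0
body[4] add  r3, r0, #32 -> r3=0x8c
body[5] xor  r0, r1, r4 -> r0=0x75
body[6] add  r1, r0, #51 -> r1=0xa8
body[7] add  r3, r4, #14 -> r3=0x58
epilogue: pop r3=0x2e, sp=0x7a
epilogue: pop r1=0x6d, sp=0x7b
epilogue: pop r0=0x6c, sp=0x7c
r2 is caller-saved -> body value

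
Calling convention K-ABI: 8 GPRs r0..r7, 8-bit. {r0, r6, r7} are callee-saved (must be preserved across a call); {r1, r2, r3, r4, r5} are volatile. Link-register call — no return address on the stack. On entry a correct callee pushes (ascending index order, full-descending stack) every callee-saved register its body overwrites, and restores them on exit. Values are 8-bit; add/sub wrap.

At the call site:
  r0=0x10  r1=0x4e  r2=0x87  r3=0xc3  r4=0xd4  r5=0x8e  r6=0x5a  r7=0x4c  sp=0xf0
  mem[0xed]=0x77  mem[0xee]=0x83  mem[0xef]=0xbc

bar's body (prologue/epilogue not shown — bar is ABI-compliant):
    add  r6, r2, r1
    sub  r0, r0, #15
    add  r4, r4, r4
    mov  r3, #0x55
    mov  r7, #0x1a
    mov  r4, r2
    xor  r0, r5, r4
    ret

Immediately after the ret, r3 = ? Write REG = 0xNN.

prologue: push r0 → mem[0xef]=0x10, sp=0xef
prologue: push r6 → mem[0xee]=0x5a, sp=0xee
prologue: push r7 → mem[0xed]=0x4c, sp=0xed
body[0] add  r6, r2, r1 → r6=0xd5
body[1] sub  r0, r0, #15 → r0=0x01
body[2] add  r4, r4, r4 → r4=0xa8
body[3] mov  r3, #0x55 → r3=0x55
body[4] mov  r7, #0x1a → r7=0x1a
body[5] mov  r4, r2 → r4=0x87
body[6] xor  r0, r5, r4 → r0=0x09
epilogue: pop r7=0x4c, sp=0xee
epilogue: pop r6=0x5a, sp=0xef
epilogue: pop r0=0x10, sp=0xf0
r3 is caller-saved → body value

REG = 0x55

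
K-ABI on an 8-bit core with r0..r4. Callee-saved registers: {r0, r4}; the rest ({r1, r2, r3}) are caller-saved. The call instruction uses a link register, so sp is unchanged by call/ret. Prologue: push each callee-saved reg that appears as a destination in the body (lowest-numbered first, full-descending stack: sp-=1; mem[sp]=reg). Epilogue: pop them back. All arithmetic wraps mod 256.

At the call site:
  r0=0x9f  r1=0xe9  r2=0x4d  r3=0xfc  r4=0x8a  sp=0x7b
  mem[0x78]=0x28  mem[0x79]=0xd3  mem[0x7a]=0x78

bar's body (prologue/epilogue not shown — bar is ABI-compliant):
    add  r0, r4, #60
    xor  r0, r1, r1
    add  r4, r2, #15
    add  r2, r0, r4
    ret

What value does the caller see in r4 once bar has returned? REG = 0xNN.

REG = 0x8a

prologue: push r0 -> mem[0x7a]=0x9f, sp=0x7a
prologue: push r4 -> mem[0x79]=0x8a, sp=0x79
body[0] add  r0, r4, #60 -> r0=0xc6
body[1] xor  r0, r1, r1 -> r0=0x00
body[2] add  r4, r2, #15 -> r4=0x5c
body[3] add  r2, r0, r4 -> r2=0x5c
epilogue: pop r4=0x8a, sp=0x7a
epilogue: pop r0=0x9f, sp=0x7b
r4 is callee-saved -> restored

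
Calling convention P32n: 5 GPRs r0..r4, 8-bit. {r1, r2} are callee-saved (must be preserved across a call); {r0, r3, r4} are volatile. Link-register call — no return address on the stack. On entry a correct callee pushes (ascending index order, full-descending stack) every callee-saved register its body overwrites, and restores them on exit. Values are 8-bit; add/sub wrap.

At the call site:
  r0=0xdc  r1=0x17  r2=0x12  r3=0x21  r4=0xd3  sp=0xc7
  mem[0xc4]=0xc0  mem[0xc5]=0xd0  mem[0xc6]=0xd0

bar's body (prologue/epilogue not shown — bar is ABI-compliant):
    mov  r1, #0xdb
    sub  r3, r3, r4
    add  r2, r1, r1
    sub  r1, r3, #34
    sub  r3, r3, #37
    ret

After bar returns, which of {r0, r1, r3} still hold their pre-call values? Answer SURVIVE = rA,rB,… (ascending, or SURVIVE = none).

prologue: push r1 → mem[0xc6]=0x17, sp=0xc6
prologue: push r2 → mem[0xc5]=0x12, sp=0xc5
body[0] mov  r1, #0xdb → r1=0xdb
body[1] sub  r3, r3, r4 → r3=0x4e
body[2] add  r2, r1, r1 → r2=0xb6
body[3] sub  r1, r3, #34 → r1=0x2c
body[4] sub  r3, r3, #37 → r3=0x29
epilogue: pop r2=0x12, sp=0xc6
epilogue: pop r1=0x17, sp=0xc7
r0: caller-saved, written=False
r1: callee-saved, written=True
r3: caller-saved, written=True

SURVIVE = r0,r1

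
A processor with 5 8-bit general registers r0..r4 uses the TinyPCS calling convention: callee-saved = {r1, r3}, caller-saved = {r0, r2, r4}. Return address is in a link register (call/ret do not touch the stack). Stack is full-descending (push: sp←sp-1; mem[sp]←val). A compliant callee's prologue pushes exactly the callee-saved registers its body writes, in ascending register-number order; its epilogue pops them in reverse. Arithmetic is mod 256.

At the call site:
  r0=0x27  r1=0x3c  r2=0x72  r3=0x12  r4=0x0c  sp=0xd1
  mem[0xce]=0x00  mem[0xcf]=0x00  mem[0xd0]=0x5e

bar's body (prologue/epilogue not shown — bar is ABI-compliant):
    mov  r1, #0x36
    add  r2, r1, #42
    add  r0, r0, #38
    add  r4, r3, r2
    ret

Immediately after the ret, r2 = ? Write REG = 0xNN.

prologue: push r1 -> mem[0xd0]=0x3c, sp=0xd0
body[0] mov  r1, #0x36 -> r1=0x36
body[1] add  r2, r1, #42 -> r2=0x60
body[2] add  r0, r0, #38 -> r0=0x4d
body[3] add  r4, r3, r2 -> r4=0x72
epilogue: pop r1=0x3c, sp=0xd1
r2 is caller-saved -> body value

REG = 0x60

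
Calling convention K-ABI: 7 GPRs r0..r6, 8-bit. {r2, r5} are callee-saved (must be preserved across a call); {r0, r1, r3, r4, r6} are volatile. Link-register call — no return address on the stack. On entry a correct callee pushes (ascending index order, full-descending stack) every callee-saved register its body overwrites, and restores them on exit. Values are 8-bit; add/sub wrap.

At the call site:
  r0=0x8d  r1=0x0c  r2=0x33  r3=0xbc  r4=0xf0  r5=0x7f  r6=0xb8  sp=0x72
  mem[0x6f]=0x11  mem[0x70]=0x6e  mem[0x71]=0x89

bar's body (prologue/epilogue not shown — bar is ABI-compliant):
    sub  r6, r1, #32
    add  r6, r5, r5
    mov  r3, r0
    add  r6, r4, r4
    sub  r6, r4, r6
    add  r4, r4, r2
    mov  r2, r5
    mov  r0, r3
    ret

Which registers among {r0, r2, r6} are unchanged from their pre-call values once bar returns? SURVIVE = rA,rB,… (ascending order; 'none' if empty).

SURVIVE = r0,r2

prologue: push r2 -> mem[0x71]=0x33, sp=0x71
body[0] sub  r6, r1, #32 -> r6=0xec
body[1] add  r6, r5, r5 -> r6=0xfe
body[2] mov  r3, r0 -> r3=0x8d
body[3] add  r6, r4, r4 -> r6=0xe0
body[4] sub  r6, r4, r6 -> r6=0x10
body[5] add  r4, r4, r2 -> r4=0x23
body[6] mov  r2, r5 -> r2=0x7f
body[7] mov  r0, r3 -> r0=0x8d
epilogue: pop r2=0x33, sp=0x72
r0: caller-saved, written=True
r2: callee-saved, written=True
r6: caller-saved, written=True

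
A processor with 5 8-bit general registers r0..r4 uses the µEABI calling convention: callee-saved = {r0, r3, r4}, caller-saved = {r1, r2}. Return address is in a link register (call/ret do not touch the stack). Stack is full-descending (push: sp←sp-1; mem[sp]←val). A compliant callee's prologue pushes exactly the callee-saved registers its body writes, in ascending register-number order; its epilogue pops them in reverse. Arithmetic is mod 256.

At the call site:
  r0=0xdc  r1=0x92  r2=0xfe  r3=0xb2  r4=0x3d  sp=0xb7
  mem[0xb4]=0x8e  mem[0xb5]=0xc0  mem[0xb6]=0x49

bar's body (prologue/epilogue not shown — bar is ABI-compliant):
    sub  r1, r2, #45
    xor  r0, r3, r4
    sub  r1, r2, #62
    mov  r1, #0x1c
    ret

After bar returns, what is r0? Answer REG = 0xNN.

prologue: push r0 → mem[0xb6]=0xdc, sp=0xb6
body[0] sub  r1, r2, #45 → r1=0xd1
body[1] xor  r0, r3, r4 → r0=0x8f
body[2] sub  r1, r2, #62 → r1=0xc0
body[3] mov  r1, #0x1c → r1=0x1c
epilogue: pop r0=0xdc, sp=0xb7
r0 is callee-saved → restored

REG = 0xdc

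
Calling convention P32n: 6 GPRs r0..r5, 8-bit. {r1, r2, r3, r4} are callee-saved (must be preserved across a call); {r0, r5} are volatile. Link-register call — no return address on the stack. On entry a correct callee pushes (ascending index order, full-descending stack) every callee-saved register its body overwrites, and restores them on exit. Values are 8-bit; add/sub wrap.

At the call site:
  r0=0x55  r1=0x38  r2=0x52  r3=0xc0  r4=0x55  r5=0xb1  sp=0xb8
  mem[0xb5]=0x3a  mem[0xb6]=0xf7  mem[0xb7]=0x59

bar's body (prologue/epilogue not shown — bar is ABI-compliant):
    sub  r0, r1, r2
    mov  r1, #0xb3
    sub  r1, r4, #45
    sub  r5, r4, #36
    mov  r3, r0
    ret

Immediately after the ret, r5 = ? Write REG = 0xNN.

prologue: push r1 -> mem[0xb7]=0x38, sp=0xb7
prologue: push r3 -> mem[0xb6]=0xc0, sp=0xb6
body[0] sub  r0, r1, r2 -> r0=0xe6
body[1] mov  r1, #0xb3 -> r1=0xb3
body[2] sub  r1, r4, #45 -> r1=0x28
body[3] sub  r5, r4, #36 -> r5=0x31
body[4] mov  r3, r0 -> r3=0xe6
epilogue: pop r3=0xc0, sp=0xb7
epilogue: pop r1=0x38, sp=0xb8
r5 is caller-saved -> body value

REG = 0x31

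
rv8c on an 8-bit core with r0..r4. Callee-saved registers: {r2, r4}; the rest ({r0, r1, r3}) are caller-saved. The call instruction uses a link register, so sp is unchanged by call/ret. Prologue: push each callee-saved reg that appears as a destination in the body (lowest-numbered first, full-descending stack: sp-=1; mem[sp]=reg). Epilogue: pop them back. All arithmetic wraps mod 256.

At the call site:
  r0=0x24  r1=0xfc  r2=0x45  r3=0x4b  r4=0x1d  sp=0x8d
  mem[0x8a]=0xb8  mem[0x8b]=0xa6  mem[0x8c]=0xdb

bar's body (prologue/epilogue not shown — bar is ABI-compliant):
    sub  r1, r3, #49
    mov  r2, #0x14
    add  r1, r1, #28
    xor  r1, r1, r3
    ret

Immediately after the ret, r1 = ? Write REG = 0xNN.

prologue: push r2 -> mem[0x8c]=0x45, sp=0x8c
body[0] sub  r1, r3, #49 -> r1=0x1a
body[1] mov  r2, #0x14 -> r2=0x14
body[2] add  r1, r1, #28 -> r1=0x36
body[3] xor  r1, r1, r3 -> r1=0x7d
epilogue: pop r2=0x45, sp=0x8d
r1 is caller-saved -> body value

REG = 0x7d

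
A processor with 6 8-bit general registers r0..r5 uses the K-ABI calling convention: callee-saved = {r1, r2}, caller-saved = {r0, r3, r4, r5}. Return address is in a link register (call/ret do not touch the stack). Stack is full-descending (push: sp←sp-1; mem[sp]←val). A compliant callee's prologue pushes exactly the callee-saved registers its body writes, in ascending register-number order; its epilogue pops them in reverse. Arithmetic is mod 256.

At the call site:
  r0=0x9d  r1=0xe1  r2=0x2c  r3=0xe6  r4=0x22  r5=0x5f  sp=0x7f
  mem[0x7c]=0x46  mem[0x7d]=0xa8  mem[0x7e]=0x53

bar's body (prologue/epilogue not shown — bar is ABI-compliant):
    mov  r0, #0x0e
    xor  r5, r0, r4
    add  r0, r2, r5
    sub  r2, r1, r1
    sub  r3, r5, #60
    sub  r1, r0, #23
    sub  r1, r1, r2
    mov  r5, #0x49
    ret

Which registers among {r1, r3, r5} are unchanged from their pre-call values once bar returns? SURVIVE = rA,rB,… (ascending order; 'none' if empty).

SURVIVE = r1

prologue: push r1 -> mem[0x7e]=0xe1, sp=0x7e
prologue: push r2 -> mem[0x7d]=0x2c, sp=0x7d
body[0] mov  r0, #0x0e -> r0=0x0e
body[1] xor  r5, r0, r4 -> r5=0x2c
body[2] add  r0, r2, r5 -> r0=0x58
body[3] sub  r2, r1, r1 -> r2=0x00
body[4] sub  r3, r5, #60 -> r3=0xf0
body[5] sub  r1, r0, #23 -> r1=0x41
body[6] sub  r1, r1, r2 -> r1=0x41
body[7] mov  r5, #0x49 -> r5=0x49
epilogue: pop r2=0x2c, sp=0x7e
epilogue: pop r1=0xe1, sp=0x7f
r1: callee-saved, written=True
r3: caller-saved, written=True
r5: caller-saved, written=True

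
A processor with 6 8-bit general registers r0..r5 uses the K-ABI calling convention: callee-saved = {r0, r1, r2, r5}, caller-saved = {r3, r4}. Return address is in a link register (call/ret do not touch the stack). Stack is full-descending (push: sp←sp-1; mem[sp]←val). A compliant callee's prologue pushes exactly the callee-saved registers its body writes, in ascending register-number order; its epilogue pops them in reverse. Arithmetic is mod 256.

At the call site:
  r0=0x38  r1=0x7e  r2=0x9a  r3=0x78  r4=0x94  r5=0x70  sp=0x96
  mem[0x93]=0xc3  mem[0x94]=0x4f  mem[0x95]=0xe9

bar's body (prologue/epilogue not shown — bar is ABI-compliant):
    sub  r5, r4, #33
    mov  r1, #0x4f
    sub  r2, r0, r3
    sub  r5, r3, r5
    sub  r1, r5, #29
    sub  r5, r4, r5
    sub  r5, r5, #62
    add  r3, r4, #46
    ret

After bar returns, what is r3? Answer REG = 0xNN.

REG = 0xc2

prologue: push r1 → mem[0x95]=0x7e, sp=0x95
prologue: push r2 → mem[0x94]=0x9a, sp=0x94
prologue: push r5 → mem[0x93]=0x70, sp=0x93
body[0] sub  r5, r4, #33 → r5=0x73
body[1] mov  r1, #0x4f → r1=0x4f
body[2] sub  r2, r0, r3 → r2=0xc0
body[3] sub  r5, r3, r5 → r5=0x05
body[4] sub  r1, r5, #29 → r1=0xe8
body[5] sub  r5, r4, r5 → r5=0x8f
body[6] sub  r5, r5, #62 → r5=0x51
body[7] add  r3, r4, #46 → r3=0xc2
epilogue: pop r5=0x70, sp=0x94
epilogue: pop r2=0x9a, sp=0x95
epilogue: pop r1=0x7e, sp=0x96
r3 is caller-saved → body value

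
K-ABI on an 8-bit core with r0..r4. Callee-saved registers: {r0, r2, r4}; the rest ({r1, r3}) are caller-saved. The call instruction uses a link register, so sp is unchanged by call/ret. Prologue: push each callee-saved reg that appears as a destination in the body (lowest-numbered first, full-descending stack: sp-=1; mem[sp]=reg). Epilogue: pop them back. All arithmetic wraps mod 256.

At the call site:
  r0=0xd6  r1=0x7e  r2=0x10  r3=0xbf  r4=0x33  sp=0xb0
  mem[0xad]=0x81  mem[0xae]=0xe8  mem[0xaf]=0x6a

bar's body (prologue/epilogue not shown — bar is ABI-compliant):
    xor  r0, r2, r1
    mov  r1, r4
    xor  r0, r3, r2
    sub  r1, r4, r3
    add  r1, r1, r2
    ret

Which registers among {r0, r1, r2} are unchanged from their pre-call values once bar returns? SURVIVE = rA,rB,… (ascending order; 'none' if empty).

prologue: push r0 -> mem[0xaf]=0xd6, sp=0xaf
body[0] xor  r0, r2, r1 -> r0=0x6e
body[1] mov  r1, r4 -> r1=0x33
body[2] xor  r0, r3, r2 -> r0=0xaf
body[3] sub  r1, r4, r3 -> r1=0x74
body[4] add  r1, r1, r2 -> r1=0x84
epilogue: pop r0=0xd6, sp=0xb0
r0: callee-saved, written=True
r1: caller-saved, written=True
r2: callee-saved, written=False

SURVIVE = r0,r2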